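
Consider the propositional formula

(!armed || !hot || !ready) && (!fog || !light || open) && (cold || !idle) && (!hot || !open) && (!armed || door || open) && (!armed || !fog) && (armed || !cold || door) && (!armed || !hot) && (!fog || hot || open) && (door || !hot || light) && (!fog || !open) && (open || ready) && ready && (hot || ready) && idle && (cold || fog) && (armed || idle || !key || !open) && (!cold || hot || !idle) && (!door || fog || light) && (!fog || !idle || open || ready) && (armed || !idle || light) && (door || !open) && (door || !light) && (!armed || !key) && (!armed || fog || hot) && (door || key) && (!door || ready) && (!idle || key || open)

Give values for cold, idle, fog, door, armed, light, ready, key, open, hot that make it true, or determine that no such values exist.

cold = True; idle = True; fog = False; door = True; armed = False; light = True; ready = True; key = True; open = False; hot = True

Unit clause (ready) forces ready = True.
Unit clause (idle) forces idle = True.
In (cold || !idle) only cold is left, so cold = True.
In (!cold || hot || !idle) only hot is left, so hot = True.
In (!armed || !hot || !ready) only !armed is left, so armed = False.
In (!hot || !open) only !open is left, so open = False.
In (armed || !cold || door) only door is left, so door = True.
In (armed || !idle || light) only light is left, so light = True.
In (!idle || key || open) only key is left, so key = True.
In (!fog || !light || open) only !fog is left, so fog = False.
All clauses satisfied.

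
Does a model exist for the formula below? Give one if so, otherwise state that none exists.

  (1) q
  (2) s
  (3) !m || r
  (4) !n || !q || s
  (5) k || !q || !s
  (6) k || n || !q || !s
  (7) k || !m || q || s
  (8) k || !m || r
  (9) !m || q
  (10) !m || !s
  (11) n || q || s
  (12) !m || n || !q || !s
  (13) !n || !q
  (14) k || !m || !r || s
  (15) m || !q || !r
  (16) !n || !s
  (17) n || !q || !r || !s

n = False; r = False; s = True; k = True; m = False; q = True

Unit clause (q) forces q = True.
Unit clause (s) forces s = True.
In (k || !q || !s) only k is left, so k = True.
In (!m || !s) only !m is left, so m = False.
In (!n || !q) only !n is left, so n = False.
In (m || !q || !r) only !r is left, so r = False.
All clauses satisfied.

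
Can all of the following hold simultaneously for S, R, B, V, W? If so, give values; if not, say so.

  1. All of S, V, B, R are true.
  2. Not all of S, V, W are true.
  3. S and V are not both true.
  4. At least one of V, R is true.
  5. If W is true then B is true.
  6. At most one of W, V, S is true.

Unsatisfiable

Case S = True:
  (1) forces V = True.
  Constraint (3) is violated (S=T, V=T) — contradiction.
Case S = False:
  Constraint (1) is violated (S=F) — contradiction.
Both cases fail — unsatisfiable.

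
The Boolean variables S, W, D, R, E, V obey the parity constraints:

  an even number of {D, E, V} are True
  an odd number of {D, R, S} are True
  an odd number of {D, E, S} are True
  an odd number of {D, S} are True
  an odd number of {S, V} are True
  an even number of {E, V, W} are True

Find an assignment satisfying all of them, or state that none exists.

S: True, W: False, D: False, R: False, E: False, V: False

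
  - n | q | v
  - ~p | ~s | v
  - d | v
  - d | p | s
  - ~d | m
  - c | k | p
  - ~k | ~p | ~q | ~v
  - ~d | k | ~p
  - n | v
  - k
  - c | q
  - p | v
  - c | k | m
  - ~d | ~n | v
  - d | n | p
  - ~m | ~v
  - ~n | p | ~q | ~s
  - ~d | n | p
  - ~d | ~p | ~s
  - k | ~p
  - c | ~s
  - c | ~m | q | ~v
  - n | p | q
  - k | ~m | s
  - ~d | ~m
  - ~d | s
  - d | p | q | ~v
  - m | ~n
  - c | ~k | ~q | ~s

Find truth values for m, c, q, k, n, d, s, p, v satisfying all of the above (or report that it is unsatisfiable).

Unit clause (k) forces k = True.
Try m = True:
  (~m | ~v) forces v = False.
  (d | v) forces d = True.
  clause (~d | ~m) is falsified — backtrack.
So m = False.
  then (~d | m) forces d = False.
  then (m | ~n) forces n = False.
  then (d | v) forces v = True.
  then (d | n | p) forces p = True.
  then (~k | ~p | ~q | ~v) forces q = False.
  then (c | q) forces c = True.
Set s = True.
All clauses satisfied.

m: False; c: True; q: False; k: True; n: False; d: False; s: True; p: True; v: True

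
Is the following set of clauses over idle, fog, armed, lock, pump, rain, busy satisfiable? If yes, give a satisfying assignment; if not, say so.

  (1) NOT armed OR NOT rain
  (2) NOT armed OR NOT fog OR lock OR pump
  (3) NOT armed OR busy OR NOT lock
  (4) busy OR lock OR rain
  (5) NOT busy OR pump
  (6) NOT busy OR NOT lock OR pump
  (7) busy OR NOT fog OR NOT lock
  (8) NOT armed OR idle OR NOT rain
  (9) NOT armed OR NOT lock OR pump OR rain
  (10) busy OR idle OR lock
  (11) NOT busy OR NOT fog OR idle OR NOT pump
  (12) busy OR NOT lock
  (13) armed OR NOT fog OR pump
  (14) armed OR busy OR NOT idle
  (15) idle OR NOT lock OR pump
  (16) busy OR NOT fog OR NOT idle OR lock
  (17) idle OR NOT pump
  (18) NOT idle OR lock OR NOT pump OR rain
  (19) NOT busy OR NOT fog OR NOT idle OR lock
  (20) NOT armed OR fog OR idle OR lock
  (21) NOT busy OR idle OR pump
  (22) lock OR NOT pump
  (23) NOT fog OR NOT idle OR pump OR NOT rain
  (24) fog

Unit clause (fog) forces fog = True.
Try idle = False:
  (idle OR NOT pump) forces pump = False.
  (NOT busy OR pump) forces busy = False.
  (busy OR NOT fog OR NOT lock) forces lock = False.
  clause (busy OR idle OR lock) is falsified — backtrack.
So idle = True.
Set armed = True.
  then (NOT armed OR NOT rain) forces rain = False.
Set lock = True.
  then (NOT armed OR busy OR NOT lock) forces busy = True.
  then (NOT busy OR pump) forces pump = True.
All clauses satisfied.

idle: True, fog: True, armed: True, lock: True, pump: True, rain: False, busy: True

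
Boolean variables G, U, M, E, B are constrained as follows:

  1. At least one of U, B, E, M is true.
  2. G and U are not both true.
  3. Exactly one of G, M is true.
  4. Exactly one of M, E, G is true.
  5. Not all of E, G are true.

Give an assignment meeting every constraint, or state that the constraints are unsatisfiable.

G=F, U=F, M=T, E=F, B=T

  (1) {U, B, E, M}: 2 true — at least one ✓
  (2) G=F, U=F — not both ✓
  (3) {G, M}: 1 true — exactly one ✓
  (4) {M, E, G}: 1 true — exactly one ✓
  (5) {E, G}: 0/2 true — not all ✓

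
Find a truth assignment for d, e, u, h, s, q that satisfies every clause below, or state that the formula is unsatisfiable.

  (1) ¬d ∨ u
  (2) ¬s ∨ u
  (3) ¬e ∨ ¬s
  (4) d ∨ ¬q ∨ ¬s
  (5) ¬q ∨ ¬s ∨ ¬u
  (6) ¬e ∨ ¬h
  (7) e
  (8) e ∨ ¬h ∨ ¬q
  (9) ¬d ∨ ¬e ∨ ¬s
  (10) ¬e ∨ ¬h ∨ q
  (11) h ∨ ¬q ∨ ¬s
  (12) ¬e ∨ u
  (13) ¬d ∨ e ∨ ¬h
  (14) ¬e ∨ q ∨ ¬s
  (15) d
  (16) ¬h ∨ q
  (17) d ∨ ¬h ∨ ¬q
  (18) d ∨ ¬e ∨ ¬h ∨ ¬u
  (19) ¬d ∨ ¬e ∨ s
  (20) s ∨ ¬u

UNSATISFIABLE

Case d = True:
  (¬d ∨ u) forces u = True.
  (e) forces e = True.
  (¬e ∨ ¬s) forces s = False.
  Clause (¬d ∨ ¬e ∨ s) is falsified — contradiction.
Case d = False:
  Clause (d) is falsified — contradiction.
Both cases fail, so the formula is unsatisfiable.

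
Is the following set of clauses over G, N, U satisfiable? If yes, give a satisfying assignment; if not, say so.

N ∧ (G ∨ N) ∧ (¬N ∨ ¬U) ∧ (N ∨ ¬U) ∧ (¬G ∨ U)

G = False, N = True, U = False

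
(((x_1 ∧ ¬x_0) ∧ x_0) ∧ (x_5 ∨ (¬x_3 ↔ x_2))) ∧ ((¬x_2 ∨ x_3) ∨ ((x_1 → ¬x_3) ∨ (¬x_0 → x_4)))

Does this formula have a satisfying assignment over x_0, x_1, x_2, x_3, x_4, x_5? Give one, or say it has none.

No satisfying assignment exists.

Case x_0 = True: the conjunct ¬x_0 is False.
Case x_0 = False: the conjunct x_0 is False.
Both cases fail — unsatisfiable.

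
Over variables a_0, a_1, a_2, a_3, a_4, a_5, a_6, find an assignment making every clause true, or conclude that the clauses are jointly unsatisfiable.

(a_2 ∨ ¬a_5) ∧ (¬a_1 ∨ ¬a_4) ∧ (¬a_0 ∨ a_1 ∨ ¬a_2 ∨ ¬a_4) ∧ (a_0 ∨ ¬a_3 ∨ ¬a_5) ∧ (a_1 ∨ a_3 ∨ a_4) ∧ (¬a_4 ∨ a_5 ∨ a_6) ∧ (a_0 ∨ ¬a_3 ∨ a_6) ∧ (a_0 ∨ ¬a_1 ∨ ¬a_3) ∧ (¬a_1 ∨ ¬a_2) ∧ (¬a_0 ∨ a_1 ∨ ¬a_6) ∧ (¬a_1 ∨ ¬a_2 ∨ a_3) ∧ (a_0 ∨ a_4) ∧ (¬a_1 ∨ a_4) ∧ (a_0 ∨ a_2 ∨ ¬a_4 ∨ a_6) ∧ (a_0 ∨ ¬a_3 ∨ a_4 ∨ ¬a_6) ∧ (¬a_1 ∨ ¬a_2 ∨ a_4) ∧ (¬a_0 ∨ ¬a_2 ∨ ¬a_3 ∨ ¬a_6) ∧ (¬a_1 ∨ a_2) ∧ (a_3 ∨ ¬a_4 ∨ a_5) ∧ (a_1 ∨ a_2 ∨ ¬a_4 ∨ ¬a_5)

Set a_0 = False.
  then (a_0 ∨ a_4) forces a_4 = True.
  then (¬a_1 ∨ ¬a_4) forces a_1 = False.
Set a_2 = True.
Set a_3 = False.
  then (a_3 ∨ ¬a_4 ∨ a_5) forces a_5 = True.
Set a_6 = True.
All clauses satisfied.

a_0: False, a_1: False, a_2: True, a_3: False, a_4: True, a_5: True, a_6: True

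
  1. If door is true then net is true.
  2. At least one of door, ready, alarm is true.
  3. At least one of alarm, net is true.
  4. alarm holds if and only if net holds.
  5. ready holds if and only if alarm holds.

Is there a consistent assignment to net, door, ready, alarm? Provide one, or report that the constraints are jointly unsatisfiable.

net = True; door = True; ready = True; alarm = True

  (1) door=T ⇒ net: T ✓
  (2) {door, ready, alarm}: 3 true — at least one ✓
  (3) {alarm, net}: 2 true — at least one ✓
  (4) alarm=T, net=T — same ✓
  (5) ready=T, alarm=T — same ✓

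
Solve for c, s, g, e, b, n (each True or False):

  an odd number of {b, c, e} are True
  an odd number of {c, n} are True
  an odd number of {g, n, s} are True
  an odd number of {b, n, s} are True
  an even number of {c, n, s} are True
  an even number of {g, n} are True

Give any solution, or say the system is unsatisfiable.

c=T, s=T, g=F, e=F, b=F, n=F

{b, c, e}: 1 true → odd ✓
{c, n}: 1 true → odd ✓
{g, n, s}: 1 true → odd ✓
{b, n, s}: 1 true → odd ✓
{c, n, s}: 2 true → even ✓
{g, n}: 0 true → even ✓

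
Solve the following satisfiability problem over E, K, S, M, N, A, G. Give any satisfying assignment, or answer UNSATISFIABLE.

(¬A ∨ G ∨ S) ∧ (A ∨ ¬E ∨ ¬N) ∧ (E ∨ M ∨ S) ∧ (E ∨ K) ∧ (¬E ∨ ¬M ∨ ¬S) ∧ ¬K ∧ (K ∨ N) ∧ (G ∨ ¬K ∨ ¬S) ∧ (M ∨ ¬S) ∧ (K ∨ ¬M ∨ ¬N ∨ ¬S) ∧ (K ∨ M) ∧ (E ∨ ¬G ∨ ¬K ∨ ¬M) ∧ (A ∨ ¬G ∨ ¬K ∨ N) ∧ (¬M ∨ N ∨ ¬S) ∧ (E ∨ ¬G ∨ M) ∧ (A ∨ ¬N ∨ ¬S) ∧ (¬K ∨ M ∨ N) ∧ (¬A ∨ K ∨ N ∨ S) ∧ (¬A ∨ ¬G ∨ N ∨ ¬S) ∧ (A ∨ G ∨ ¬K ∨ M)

E = True, K = False, S = False, M = True, N = True, A = True, G = True

Unit clause (¬K) forces K = False.
In (K ∨ N) only N is left, so N = True.
In (K ∨ M) only M is left, so M = True.
In (E ∨ K) only E is left, so E = True.
In (¬E ∨ ¬M ∨ ¬S) only ¬S is left, so S = False.
In (A ∨ ¬E ∨ ¬N) only A is left, so A = True.
In (¬A ∨ G ∨ S) only G is left, so G = True.
All clauses satisfied.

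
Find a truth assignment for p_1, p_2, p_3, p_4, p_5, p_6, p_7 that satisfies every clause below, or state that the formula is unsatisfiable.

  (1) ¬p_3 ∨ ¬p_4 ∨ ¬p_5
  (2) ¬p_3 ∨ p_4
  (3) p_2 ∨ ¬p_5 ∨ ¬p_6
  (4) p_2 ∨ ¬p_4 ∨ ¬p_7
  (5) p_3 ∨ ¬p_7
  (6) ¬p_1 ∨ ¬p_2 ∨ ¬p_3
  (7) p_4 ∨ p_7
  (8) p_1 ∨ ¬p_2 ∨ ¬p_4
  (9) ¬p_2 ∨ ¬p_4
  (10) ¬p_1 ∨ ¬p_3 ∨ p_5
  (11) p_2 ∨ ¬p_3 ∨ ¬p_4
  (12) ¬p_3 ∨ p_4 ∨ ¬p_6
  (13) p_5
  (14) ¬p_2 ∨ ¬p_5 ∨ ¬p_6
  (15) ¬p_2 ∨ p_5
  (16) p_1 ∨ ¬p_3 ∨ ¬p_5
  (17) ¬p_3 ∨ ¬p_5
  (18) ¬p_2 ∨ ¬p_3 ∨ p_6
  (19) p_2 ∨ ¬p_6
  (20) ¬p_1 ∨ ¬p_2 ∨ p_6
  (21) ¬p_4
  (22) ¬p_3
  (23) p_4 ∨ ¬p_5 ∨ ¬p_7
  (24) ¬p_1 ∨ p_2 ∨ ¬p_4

Case p_3 = True:
  Clause (¬p_3) is falsified — contradiction.
Case p_3 = False:
  (p_3 ∨ ¬p_7) forces p_7 = False.
  (p_4 ∨ p_7) forces p_4 = True.
  Clause (¬p_4) is falsified — contradiction.
Both cases fail, so the formula is unsatisfiable.

UNSATISFIABLE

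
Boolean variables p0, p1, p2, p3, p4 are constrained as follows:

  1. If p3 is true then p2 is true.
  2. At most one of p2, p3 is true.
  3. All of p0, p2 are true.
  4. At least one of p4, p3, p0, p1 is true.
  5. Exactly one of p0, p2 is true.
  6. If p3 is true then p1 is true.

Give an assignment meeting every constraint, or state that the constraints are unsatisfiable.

Case p0 = True:
  (3) forces p2 = True.
  Constraint (5) is violated (p0=T, p2=T) — contradiction.
Case p0 = False:
  Constraint (3) is violated (p0=F) — contradiction.
Both cases fail — unsatisfiable.

No satisfying assignment exists.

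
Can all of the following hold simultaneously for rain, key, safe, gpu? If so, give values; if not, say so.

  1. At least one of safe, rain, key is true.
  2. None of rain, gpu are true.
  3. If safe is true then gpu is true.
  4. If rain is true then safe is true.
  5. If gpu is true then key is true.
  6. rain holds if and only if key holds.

UNSATISFIABLE

Case rain = True:
  Constraint (2) is violated (rain=T) — contradiction.
Case rain = False:
  (2) forces gpu = False.
  (3) with gpu=F forces safe = False.
  (1) with safe=F, rain=F forces key = True.
  Constraint (6) is violated (rain=F, key=T) — contradiction.
Both cases fail — unsatisfiable.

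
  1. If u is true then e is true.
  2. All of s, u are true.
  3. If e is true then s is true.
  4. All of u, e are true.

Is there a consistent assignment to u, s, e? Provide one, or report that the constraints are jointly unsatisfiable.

u = True; s = True; e = True

  (1) u=T ⇒ e: T ✓
  (2) {s, u}: all 2 true ✓
  (3) e=T ⇒ s: T ✓
  (4) {u, e}: all 2 true ✓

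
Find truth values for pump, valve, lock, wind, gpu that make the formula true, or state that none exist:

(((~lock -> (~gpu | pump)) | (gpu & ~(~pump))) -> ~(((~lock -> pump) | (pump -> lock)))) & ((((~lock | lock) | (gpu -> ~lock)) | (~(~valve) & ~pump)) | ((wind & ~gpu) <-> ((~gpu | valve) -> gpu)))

pump = False; valve = False; lock = False; wind = True; gpu = True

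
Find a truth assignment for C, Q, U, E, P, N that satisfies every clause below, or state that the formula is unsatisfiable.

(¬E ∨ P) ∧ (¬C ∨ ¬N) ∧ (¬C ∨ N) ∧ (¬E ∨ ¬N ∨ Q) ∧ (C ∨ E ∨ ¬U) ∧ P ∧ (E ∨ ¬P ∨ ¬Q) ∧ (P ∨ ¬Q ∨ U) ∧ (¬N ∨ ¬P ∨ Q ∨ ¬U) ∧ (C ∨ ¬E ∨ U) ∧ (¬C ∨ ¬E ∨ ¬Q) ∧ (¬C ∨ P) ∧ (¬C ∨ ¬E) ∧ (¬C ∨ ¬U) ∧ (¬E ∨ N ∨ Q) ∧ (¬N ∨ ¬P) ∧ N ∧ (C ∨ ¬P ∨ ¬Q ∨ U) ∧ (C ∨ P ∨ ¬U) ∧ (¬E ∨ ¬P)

Case P = True:
  (¬N ∨ ¬P) forces N = False.
  Clause (N) is falsified — contradiction.
Case P = False:
  Clause (P) is falsified — contradiction.
Both cases fail, so the formula is unsatisfiable.

Unsatisfiable — no assignment works.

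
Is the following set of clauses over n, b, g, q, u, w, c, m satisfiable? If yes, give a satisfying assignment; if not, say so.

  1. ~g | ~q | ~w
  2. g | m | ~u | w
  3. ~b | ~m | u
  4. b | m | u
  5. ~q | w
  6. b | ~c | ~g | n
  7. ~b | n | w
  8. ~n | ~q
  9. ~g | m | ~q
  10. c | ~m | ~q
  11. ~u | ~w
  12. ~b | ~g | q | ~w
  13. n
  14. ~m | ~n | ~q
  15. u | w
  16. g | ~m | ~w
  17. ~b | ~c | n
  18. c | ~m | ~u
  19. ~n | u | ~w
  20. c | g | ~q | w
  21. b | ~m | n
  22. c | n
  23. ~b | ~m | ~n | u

n = True, b = False, g = True, q = False, u = True, w = False, c = False, m = False

Unit clause (n) forces n = True.
In (~n | ~q) only ~q is left, so q = False.
Set b = False.
Set g = True.
Set u = True.
  then (~u | ~w) forces w = False.
Set c = False.
  then (c | ~m | ~u) forces m = False.
All clauses satisfied.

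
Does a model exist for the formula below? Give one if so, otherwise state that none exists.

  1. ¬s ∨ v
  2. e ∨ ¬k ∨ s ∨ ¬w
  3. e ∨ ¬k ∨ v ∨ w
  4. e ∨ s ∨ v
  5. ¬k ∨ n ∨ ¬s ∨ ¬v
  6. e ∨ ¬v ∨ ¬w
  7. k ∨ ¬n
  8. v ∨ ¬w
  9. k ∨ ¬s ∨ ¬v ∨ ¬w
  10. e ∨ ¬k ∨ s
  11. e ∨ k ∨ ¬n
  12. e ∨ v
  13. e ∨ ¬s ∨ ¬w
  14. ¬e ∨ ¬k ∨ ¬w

Set k = True.
Set e = True.
  then (¬e ∨ ¬k ∨ ¬w) forces w = False.
Set n = False.
Try s = True:
  (¬s ∨ v) forces v = True.
  clause (¬k ∨ n ∨ ¬s ∨ ¬v) is falsified — backtrack.
So s = False.
Set v = False.
All clauses satisfied.

k=T, e=T, w=F, n=F, s=F, v=F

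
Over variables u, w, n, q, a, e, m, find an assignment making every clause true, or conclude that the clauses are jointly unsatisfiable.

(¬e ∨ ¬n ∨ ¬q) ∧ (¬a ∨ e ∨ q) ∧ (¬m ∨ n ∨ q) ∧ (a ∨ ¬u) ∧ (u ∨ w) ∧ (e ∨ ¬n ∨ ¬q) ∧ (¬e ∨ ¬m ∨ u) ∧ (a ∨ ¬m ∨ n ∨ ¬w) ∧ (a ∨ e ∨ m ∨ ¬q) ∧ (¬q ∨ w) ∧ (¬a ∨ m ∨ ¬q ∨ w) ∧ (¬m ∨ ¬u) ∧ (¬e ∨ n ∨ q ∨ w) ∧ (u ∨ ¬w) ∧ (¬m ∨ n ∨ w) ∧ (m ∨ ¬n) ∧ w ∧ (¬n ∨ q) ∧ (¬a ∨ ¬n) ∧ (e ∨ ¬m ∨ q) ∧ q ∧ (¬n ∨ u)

Unit clause (w) forces w = True.
Unit clause (q) forces q = True.
In (u ∨ ¬w) only u is left, so u = True.
In (a ∨ ¬u) only a is left, so a = True.
In (¬m ∨ ¬u) only ¬m is left, so m = False.
In (m ∨ ¬n) only ¬n is left, so n = False.
Set e = True.
All clauses satisfied.

u=T, w=T, n=F, q=T, a=T, e=T, m=F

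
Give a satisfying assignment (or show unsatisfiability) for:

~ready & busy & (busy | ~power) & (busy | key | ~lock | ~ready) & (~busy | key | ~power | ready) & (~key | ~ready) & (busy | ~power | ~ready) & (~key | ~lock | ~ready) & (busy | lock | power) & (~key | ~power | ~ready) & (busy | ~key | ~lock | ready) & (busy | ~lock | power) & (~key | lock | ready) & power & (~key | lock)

busy = True, power = True, key = True, ready = False, lock = True

Unit clause (~ready) forces ready = False.
Unit clause (busy) forces busy = True.
Unit clause (power) forces power = True.
In (~busy | key | ~power | ready) only key is left, so key = True.
In (~key | lock | ready) only lock is left, so lock = True.
All clauses satisfied.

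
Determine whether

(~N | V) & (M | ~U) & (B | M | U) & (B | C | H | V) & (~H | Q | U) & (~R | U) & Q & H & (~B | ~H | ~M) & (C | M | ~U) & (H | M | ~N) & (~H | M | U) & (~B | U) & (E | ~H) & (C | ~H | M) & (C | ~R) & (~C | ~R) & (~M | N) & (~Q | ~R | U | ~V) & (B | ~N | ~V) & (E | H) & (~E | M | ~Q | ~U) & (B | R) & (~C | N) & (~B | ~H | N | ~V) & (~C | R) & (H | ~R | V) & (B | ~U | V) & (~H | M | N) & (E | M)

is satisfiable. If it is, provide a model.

Case M = True:
  (Q) forces Q = True.
  (H) forces H = True.
  (~B | ~H | ~M) forces B = False.
  (E | ~H) forces E = True.
  (~M | N) forces N = True.
  (~N | V) forces V = True.
  Clause (B | ~N | ~V) is falsified — contradiction.
Case M = False:
  (M | ~U) forces U = False.
  (B | M | U) forces B = True.
  Clause (~B | U) is falsified — contradiction.
Both cases fail, so the formula is unsatisfiable.

Unsatisfiable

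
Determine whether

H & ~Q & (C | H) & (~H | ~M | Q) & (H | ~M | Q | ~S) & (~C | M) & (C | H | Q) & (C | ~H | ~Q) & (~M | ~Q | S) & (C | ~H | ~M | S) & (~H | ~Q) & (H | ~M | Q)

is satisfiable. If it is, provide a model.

Unit clause (H) forces H = True.
Unit clause (~Q) forces Q = False.
In (~H | ~M | Q) only ~M is left, so M = False.
In (~C | M) only ~C is left, so C = False.
Set S = True.
All clauses satisfied.

C: False, H: True, Q: False, M: False, S: True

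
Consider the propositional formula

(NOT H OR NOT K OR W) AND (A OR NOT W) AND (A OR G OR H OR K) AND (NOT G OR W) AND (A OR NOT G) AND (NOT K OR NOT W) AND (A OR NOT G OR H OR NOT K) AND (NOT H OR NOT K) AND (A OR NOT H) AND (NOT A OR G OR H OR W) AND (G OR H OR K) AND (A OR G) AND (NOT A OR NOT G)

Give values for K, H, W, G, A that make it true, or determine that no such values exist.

Set K = False.
Try H = False:
  (G OR H OR K) forces G = True.
  (NOT G OR W) forces W = True.
  (A OR NOT W) forces A = True.
  clause (NOT A OR NOT G) is falsified — backtrack.
So H = True.
  then (A OR NOT H) forces A = True.
  then (NOT A OR NOT G) forces G = False.
Set W = False.
All clauses satisfied.

K = False; H = True; W = False; G = False; A = True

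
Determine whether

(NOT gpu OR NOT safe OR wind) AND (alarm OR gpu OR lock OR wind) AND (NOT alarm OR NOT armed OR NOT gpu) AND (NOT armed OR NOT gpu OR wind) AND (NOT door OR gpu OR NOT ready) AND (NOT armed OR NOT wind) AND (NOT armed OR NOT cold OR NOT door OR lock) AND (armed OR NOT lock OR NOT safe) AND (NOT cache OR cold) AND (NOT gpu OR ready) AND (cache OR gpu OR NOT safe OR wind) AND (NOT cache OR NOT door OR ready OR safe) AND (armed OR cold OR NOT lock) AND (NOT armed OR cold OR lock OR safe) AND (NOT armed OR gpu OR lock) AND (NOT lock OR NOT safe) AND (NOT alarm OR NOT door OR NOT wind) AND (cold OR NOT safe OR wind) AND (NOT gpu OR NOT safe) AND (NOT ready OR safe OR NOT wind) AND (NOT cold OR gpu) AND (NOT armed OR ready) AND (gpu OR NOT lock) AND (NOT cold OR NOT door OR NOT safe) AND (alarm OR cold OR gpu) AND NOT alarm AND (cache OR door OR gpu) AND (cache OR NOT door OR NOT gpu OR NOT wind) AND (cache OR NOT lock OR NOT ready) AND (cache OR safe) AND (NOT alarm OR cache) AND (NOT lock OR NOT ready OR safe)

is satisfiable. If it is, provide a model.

Unit clause (NOT alarm) forces alarm = False.
Set door = False.
Set cache = True.
  then (NOT cache OR cold) forces cold = True.
  then (NOT cold OR gpu) forces gpu = True.
  then (NOT gpu OR ready) forces ready = True.
  then (NOT gpu OR NOT safe) forces safe = False.
  then (NOT ready OR safe OR NOT wind) forces wind = False.
  then (NOT lock OR NOT ready OR safe) forces lock = False.
  then (NOT armed OR NOT gpu OR wind) forces armed = False.
All clauses satisfied.

door=F; cache=T; cold=T; alarm=F; gpu=T; armed=F; wind=F; ready=T; safe=F; lock=F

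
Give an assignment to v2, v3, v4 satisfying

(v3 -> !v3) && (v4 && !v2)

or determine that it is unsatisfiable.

v2: False, v3: False, v4: True

  v3 -> !v3 = True
    !v3 = True
  v4 && !v2 = True
    !v2 = True
Both conjuncts True, so the formula holds.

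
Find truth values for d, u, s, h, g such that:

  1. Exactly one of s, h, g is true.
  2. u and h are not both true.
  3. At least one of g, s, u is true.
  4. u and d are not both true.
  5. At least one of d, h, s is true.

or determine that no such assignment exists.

d: False, u: True, s: True, h: False, g: False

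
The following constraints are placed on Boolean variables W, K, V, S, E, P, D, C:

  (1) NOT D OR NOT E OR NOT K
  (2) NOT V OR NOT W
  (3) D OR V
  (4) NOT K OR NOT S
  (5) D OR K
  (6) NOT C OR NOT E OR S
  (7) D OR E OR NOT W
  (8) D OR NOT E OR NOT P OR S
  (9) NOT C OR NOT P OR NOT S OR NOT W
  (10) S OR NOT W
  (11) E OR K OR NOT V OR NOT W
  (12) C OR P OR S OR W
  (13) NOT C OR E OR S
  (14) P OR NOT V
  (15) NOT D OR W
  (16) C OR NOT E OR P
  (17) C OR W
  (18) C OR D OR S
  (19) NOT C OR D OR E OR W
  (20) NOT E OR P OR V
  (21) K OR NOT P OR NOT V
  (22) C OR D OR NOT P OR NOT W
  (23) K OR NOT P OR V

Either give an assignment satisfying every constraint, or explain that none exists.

Set W = True.
  then (NOT V OR NOT W) forces V = False.
  then (D OR V) forces D = True.
  then (S OR NOT W) forces S = True.
  then (NOT K OR NOT S) forces K = False.
  then (K OR NOT P OR V) forces P = False.
  then (NOT E OR P OR V) forces E = False.
Set C = True.
All clauses satisfied.

W = True; K = False; V = False; S = True; E = False; P = False; D = True; C = True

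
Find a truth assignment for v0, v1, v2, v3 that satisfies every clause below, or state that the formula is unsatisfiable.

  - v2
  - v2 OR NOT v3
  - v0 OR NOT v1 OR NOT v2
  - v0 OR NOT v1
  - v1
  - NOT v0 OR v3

Unit clause (v2) forces v2 = True.
Unit clause (v1) forces v1 = True.
In (v0 OR NOT v1 OR NOT v2) only v0 is left, so v0 = True.
In (NOT v0 OR v3) only v3 is left, so v3 = True.
All clauses satisfied.

v0 = True; v1 = True; v2 = True; v3 = True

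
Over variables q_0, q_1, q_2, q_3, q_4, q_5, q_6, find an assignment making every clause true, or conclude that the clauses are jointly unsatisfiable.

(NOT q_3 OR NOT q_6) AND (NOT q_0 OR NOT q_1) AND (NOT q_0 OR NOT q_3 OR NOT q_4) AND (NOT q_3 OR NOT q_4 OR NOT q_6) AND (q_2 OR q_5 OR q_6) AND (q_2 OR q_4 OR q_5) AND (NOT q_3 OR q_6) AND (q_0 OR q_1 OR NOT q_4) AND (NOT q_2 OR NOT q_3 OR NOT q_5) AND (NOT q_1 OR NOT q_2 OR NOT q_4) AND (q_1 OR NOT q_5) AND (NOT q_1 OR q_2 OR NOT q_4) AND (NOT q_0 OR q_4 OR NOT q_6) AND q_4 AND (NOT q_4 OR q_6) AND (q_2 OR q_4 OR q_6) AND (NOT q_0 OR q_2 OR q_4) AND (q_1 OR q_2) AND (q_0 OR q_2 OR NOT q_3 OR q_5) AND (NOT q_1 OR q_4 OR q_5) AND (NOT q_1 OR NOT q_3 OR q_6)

q_0: True, q_1: False, q_2: True, q_3: False, q_4: True, q_5: False, q_6: True

Unit clause (q_4) forces q_4 = True.
In (NOT q_4 OR q_6) only q_6 is left, so q_6 = True.
In (NOT q_3 OR NOT q_6) only NOT q_3 is left, so q_3 = False.
Try q_0 = False:
  (q_0 OR q_1 OR NOT q_4) forces q_1 = True.
  (NOT q_1 OR NOT q_2 OR NOT q_4) forces q_2 = False.
  clause (NOT q_1 OR q_2 OR NOT q_4) is falsified — backtrack.
So q_0 = True.
  then (NOT q_0 OR NOT q_1) forces q_1 = False.
  then (q_1 OR NOT q_5) forces q_5 = False.
  then (q_1 OR q_2) forces q_2 = True.
All clauses satisfied.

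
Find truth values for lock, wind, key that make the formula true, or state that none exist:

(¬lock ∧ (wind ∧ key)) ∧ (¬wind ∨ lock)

Case lock = True: the conjunct ¬lock is False.
Case lock = False: the formula simplifies to (wind ∧ key) ∧ ¬wind.
  wind = True: the conjunct ¬wind is False.
  wind = False: the conjunct wind is False.
Both cases fail — unsatisfiable.

No satisfying assignment exists.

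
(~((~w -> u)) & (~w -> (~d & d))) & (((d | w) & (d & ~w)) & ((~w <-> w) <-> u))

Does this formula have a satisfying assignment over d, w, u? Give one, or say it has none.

Unsatisfiable

Case w = True: the conjunct ~((~w -> u)) becomes ~((False -> u)) = False.
Case w = False: the formula simplifies to (~u & (~d & d)) & ((d & d) & ~u).
  d = True: the conjunct ~d is False.
  d = False: the conjunct d is False.
Both cases fail — unsatisfiable.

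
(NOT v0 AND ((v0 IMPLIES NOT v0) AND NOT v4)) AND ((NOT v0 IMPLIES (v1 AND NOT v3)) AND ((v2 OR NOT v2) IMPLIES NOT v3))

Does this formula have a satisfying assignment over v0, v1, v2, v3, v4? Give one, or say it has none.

v0: False; v1: True; v2: False; v3: False; v4: False

  NOT v0 AND ((v0 IMPLIES NOT v0) AND NOT v4) = True
    NOT v0 = True
    (v0 IMPLIES NOT v0) AND NOT v4 = True
      v0 IMPLIES NOT v0 = True
        NOT v0 = True
      NOT v4 = True
  (NOT v0 IMPLIES (v1 AND NOT v3)) AND ((v2 OR NOT v2) IMPLIES NOT v3) = True
    NOT v0 IMPLIES (v1 AND NOT v3) = True
      NOT v0 = True
      v1 AND NOT v3 = True
        NOT v3 = True
    (v2 OR NOT v2) IMPLIES NOT v3 = True
      v2 OR NOT v2 = True
        NOT v2 = True
      NOT v3 = True
Both conjuncts True, so the formula holds.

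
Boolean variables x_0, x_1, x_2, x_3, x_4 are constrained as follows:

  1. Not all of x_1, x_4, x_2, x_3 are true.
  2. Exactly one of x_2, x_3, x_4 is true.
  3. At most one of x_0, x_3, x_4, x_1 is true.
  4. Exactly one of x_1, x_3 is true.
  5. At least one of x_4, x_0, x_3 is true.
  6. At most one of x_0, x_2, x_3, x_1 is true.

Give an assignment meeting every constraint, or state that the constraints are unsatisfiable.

x_0 = False; x_1 = False; x_2 = False; x_3 = True; x_4 = False

  (1) {x_1, x_4, x_2, x_3}: 1/4 true — not all ✓
  (2) {x_2, x_3, x_4}: 1 true — exactly one ✓
  (3) {x_0, x_3, x_4, x_1}: 1 true — at most one ✓
  (4) {x_1, x_3}: 1 true — exactly one ✓
  (5) {x_4, x_0, x_3}: 1 true — at least one ✓
  (6) {x_0, x_2, x_3, x_1}: 1 true — at most one ✓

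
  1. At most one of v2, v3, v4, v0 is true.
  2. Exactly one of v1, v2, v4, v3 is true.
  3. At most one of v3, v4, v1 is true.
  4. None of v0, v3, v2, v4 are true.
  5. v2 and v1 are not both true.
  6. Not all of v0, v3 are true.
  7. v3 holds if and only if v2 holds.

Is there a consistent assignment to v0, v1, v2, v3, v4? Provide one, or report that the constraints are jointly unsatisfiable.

v0=F, v1=T, v2=F, v3=F, v4=F

  (1) {v2, v3, v4, v0}: 0 true — at most one ✓
  (2) {v1, v2, v4, v3}: 1 true — exactly one ✓
  (3) {v3, v4, v1}: 1 true — at most one ✓
  (4) {v0, v3, v2, v4}: 0 true — none ✓
  (5) v2=F, v1=T — not both ✓
  (6) {v0, v3}: 0/2 true — not all ✓
  (7) v3=F, v2=F — same ✓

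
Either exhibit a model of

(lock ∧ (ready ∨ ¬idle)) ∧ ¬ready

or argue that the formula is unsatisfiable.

idle = False, lock = True, ready = False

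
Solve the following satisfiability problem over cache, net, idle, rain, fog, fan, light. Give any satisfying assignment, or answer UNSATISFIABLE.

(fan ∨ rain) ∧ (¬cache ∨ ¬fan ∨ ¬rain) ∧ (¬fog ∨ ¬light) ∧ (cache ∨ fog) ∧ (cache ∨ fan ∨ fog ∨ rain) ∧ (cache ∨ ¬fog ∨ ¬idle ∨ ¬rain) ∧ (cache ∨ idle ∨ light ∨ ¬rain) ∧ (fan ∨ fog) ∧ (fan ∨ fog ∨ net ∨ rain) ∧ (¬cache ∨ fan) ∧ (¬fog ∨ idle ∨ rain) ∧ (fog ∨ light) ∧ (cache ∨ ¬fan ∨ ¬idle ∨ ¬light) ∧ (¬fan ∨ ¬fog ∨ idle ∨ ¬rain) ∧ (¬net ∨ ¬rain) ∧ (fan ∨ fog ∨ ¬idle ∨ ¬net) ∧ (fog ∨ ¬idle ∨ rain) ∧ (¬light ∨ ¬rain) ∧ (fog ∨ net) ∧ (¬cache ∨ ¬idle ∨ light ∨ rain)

cache=T; net=T; idle=F; rain=F; fog=F; fan=T; light=T

Set cache = True.
  then (¬cache ∨ fan) forces fan = True.
  then (¬cache ∨ ¬fan ∨ ¬rain) forces rain = False.
Try net = False:
  (fog ∨ net) forces fog = True.
  (¬fog ∨ ¬light) forces light = False.
  (¬fog ∨ idle ∨ rain) forces idle = True.
  clause (¬cache ∨ ¬idle ∨ light ∨ rain) is falsified — backtrack.
So net = True.
Set idle = False.
  then (¬fog ∨ idle ∨ rain) forces fog = False.
  then (fog ∨ light) forces light = True.
All clauses satisfied.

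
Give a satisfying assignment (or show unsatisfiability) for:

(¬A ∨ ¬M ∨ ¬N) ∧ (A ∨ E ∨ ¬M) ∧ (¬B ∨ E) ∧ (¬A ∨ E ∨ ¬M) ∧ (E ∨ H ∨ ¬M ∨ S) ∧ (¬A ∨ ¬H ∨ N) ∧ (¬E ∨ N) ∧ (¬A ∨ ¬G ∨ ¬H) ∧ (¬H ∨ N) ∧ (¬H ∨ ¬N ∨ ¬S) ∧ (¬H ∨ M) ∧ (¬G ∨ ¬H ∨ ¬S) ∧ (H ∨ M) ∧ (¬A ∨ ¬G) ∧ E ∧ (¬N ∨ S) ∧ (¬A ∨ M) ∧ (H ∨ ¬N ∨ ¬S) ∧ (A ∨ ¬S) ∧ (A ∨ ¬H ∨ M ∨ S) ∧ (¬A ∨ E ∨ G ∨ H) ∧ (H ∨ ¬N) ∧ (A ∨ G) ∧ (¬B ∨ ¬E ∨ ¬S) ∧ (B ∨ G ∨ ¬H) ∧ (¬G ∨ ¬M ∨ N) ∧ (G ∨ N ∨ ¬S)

Case E = True:
  (¬E ∨ N) forces N = True.
  (¬N ∨ S) forces S = True.
  (¬H ∨ ¬N ∨ ¬S) forces H = False.
  Clause (H ∨ ¬N ∨ ¬S) is falsified — contradiction.
Case E = False:
  Clause (E) is falsified — contradiction.
Both cases fail, so the formula is unsatisfiable.

Unsatisfiable — no assignment works.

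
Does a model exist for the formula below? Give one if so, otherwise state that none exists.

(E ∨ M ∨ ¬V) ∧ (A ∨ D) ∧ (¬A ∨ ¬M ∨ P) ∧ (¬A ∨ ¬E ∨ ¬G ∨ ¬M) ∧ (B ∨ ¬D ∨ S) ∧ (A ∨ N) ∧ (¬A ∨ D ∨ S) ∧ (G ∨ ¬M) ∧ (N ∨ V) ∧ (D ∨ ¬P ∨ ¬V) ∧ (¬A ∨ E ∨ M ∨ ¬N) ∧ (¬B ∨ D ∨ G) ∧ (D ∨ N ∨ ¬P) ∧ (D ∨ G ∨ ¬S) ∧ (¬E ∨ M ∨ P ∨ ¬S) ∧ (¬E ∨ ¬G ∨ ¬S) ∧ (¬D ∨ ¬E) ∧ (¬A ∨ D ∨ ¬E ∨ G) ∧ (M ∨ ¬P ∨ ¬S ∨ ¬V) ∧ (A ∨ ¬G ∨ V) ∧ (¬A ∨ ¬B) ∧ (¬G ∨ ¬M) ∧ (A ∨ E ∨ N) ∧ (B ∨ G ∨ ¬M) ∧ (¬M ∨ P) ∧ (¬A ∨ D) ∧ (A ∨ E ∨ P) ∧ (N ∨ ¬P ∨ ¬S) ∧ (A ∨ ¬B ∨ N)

Try E = True:
  (¬D ∨ ¬E) forces D = False.
  (A ∨ D) forces A = True.
  clause (¬A ∨ D) is falsified — backtrack.
So E = False.
Set N = True.
Set S = True.
Try P = False:
  (¬M ∨ P) forces M = False.
  (E ∨ M ∨ ¬V) forces V = False.
  (¬A ∨ E ∨ M ∨ ¬N) forces A = False.
  clause (A ∨ E ∨ P) is falsified — backtrack.
So P = True.
Try G = True:
  (¬G ∨ ¬M) forces M = False.
  (E ∨ M ∨ ¬V) forces V = False.
  (¬A ∨ E ∨ M ∨ ¬N) forces A = False.
  clause (A ∨ ¬G ∨ V) is falsified — backtrack.
So G = False.
  then (G ∨ ¬M) forces M = False.
  then (¬A ∨ E ∨ M ∨ ¬N) forces A = False.
  then (D ∨ G ∨ ¬S) forces D = True.
  then (M ∨ ¬P ∨ ¬S ∨ ¬V) forces V = False.
Set B = True.
All clauses satisfied.

E = False, N = True, S = True, P = True, G = False, D = True, V = False, A = False, M = False, B = True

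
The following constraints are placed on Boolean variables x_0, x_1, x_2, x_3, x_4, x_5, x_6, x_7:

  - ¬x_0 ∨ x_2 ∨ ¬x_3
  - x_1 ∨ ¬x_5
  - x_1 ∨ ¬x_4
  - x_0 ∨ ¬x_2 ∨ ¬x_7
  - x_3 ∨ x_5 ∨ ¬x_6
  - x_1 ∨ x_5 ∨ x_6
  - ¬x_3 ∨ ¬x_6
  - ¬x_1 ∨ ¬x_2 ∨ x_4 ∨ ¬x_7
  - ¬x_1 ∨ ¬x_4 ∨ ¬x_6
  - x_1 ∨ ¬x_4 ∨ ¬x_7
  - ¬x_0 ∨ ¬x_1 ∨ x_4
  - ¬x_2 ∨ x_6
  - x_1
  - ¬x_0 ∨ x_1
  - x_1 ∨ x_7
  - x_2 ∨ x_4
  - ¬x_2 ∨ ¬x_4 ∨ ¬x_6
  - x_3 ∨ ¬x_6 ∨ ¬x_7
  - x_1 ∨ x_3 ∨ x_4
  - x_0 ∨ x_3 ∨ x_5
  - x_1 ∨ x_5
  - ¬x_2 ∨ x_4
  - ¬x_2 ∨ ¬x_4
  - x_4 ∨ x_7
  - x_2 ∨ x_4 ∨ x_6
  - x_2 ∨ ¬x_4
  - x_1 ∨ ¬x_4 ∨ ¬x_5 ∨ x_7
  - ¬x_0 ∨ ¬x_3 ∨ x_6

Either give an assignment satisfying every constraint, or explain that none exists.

The formula is unsatisfiable.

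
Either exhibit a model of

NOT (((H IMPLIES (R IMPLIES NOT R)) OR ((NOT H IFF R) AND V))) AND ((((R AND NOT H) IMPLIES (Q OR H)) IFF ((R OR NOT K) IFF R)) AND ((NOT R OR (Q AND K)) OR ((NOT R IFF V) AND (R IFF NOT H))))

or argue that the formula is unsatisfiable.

K=T, R=T, Q=T, V=F, H=T

  NOT (((H IMPLIES (R IMPLIES NOT R)) OR ((NOT H IFF R) AND V))) = True
    (H IMPLIES (R IMPLIES NOT R)) OR ((NOT H IFF R) AND V) = False
      H IMPLIES (R IMPLIES NOT R) = False
        R IMPLIES NOT R = False
          NOT R = False
      (NOT H IFF R) AND V = False
        NOT H IFF R = False
          NOT H = False
  (((R AND NOT H) IMPLIES (Q OR H)) IFF ((R OR NOT K) IFF R)) AND ((NOT R OR (Q AND K)) OR ((NOT R IFF V) AND (R IFF NOT H))) = True
    ((R AND NOT H) IMPLIES (Q OR H)) IFF ((R OR NOT K) IFF R) = True
      (R AND NOT H) IMPLIES (Q OR H) = True
        R AND NOT H = False
          NOT H = False
        Q OR H = True
      (R OR NOT K) IFF R = True
        R OR NOT K = True
          NOT K = False
    (NOT R OR (Q AND K)) OR ((NOT R IFF V) AND (R IFF NOT H)) = True
      NOT R OR (Q AND K) = True
        NOT R = False
        Q AND K = True
      (NOT R IFF V) AND (R IFF NOT H) = False
        NOT R IFF V = True
          NOT R = False
        R IFF NOT H = False
          NOT H = False
Both conjuncts True, so the formula holds.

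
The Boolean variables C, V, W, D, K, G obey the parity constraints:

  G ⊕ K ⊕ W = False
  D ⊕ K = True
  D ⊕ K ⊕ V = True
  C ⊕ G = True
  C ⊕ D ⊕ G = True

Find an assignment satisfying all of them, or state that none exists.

C = False, V = False, W = False, D = False, K = True, G = True

G ⊕ K ⊕ W = T ⊕ T ⊕ F = False ✓
D ⊕ K = F ⊕ T = True ✓
D ⊕ K ⊕ V = F ⊕ T ⊕ F = True ✓
C ⊕ G = F ⊕ T = True ✓
C ⊕ D ⊕ G = F ⊕ F ⊕ T = True ✓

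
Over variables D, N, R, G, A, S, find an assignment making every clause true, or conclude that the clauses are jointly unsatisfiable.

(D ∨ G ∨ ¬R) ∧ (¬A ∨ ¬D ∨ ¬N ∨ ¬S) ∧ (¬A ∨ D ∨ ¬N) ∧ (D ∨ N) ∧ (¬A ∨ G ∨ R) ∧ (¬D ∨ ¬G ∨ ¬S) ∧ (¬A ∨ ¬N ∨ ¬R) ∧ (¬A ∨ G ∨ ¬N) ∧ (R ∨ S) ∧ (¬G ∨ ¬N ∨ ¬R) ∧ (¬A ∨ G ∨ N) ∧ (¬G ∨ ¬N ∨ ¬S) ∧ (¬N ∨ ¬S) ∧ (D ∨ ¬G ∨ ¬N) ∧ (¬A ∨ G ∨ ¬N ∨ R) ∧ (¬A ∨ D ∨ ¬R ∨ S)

D = True; N = False; R = False; G = False; A = False; S = True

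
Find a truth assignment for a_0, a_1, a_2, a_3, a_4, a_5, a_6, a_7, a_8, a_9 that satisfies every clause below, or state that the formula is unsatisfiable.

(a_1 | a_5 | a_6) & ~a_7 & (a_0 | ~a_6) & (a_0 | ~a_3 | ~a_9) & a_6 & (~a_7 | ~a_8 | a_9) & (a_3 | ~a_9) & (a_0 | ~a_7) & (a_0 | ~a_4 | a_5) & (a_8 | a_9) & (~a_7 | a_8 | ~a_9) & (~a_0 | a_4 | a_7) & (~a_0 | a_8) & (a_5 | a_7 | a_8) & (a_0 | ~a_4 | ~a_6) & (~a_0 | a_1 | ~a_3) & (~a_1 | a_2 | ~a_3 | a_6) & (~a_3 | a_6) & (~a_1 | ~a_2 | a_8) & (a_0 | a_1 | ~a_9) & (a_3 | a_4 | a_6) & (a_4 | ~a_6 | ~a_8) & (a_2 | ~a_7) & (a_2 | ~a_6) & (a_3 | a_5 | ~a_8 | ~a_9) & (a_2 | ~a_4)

a_0 = True, a_1 = True, a_2 = True, a_3 = False, a_4 = True, a_5 = False, a_6 = True, a_7 = False, a_8 = True, a_9 = False

Unit clause (~a_7) forces a_7 = False.
Unit clause (a_6) forces a_6 = True.
In (a_2 | ~a_6) only a_2 is left, so a_2 = True.
In (a_0 | ~a_6) only a_0 is left, so a_0 = True.
In (~a_0 | a_4 | a_7) only a_4 is left, so a_4 = True.
In (~a_0 | a_8) only a_8 is left, so a_8 = True.
Set a_1 = True.
Set a_3 = False.
  then (a_3 | ~a_9) forces a_9 = False.
Set a_5 = False.
All clauses satisfied.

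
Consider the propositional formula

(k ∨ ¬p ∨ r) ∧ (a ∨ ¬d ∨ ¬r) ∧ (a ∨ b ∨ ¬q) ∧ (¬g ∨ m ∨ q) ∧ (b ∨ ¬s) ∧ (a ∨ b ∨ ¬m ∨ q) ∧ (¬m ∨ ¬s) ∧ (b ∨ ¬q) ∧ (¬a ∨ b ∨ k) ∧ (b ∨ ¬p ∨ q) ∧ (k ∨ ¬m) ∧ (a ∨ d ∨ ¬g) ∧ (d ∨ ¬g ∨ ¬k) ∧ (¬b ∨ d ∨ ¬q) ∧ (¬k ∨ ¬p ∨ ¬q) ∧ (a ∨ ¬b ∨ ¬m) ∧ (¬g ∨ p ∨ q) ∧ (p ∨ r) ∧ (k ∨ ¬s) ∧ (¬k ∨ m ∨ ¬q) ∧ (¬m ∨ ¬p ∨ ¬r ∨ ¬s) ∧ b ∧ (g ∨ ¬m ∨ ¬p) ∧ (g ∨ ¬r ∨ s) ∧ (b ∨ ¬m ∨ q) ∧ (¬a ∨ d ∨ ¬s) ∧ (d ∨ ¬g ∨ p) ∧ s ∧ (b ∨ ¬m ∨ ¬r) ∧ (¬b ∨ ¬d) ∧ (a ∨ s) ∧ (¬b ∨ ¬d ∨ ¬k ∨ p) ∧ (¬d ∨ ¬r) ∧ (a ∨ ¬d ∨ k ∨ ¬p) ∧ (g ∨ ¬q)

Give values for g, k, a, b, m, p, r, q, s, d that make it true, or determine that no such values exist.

Unit clause (b) forces b = True.
Unit clause (s) forces s = True.
In (¬b ∨ ¬d) only ¬d is left, so d = False.
In (¬m ∨ ¬s) only ¬m is left, so m = False.
In (¬b ∨ d ∨ ¬q) only ¬q is left, so q = False.
In (k ∨ ¬s) only k is left, so k = True.
In (¬a ∨ d ∨ ¬s) only ¬a is left, so a = False.
In (¬g ∨ m ∨ q) only ¬g is left, so g = False.
Set p = True.
Set r = True.
All clauses satisfied.

g=F, k=T, a=F, b=T, m=F, p=T, r=T, q=F, s=T, d=F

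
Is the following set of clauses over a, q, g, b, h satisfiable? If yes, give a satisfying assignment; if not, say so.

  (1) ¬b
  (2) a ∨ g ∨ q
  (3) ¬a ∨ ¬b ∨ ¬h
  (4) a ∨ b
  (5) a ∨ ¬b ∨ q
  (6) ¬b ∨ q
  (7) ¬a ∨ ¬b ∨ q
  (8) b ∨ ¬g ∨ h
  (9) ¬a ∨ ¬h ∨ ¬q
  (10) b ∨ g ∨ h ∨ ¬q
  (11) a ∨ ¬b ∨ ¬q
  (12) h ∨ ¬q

a: True, q: False, g: False, b: False, h: True

Unit clause (¬b) forces b = False.
In (a ∨ b) only a is left, so a = True.
Set q = False.
Set g = False.
Set h = True.
All clauses satisfied.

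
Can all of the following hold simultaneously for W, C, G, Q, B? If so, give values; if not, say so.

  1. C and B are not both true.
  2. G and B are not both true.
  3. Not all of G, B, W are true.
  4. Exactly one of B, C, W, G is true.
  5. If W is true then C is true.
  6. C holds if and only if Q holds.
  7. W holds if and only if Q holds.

W=F, C=F, G=F, Q=F, B=T

  (1) C=F, B=T — not both ✓
  (2) G=F, B=T — not both ✓
  (3) {G, B, W}: 1/3 true — not all ✓
  (4) {B, C, W, G}: 1 true — exactly one ✓
  (5) W=F ⇒ C: vacuous ✓
  (6) C=F, Q=F — same ✓
  (7) W=F, Q=F — same ✓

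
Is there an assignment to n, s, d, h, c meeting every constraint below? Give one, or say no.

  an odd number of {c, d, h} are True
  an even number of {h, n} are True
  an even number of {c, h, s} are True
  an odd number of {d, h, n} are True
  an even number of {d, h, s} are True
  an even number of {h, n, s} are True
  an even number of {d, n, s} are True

n = True; s = False; d = True; h = True; c = True

{c, d, h}: 3 true → odd ✓
{h, n}: 2 true → even ✓
{c, h, s}: 2 true → even ✓
{d, h, n}: 3 true → odd ✓
{d, h, s}: 2 true → even ✓
{h, n, s}: 2 true → even ✓
{d, n, s}: 2 true → even ✓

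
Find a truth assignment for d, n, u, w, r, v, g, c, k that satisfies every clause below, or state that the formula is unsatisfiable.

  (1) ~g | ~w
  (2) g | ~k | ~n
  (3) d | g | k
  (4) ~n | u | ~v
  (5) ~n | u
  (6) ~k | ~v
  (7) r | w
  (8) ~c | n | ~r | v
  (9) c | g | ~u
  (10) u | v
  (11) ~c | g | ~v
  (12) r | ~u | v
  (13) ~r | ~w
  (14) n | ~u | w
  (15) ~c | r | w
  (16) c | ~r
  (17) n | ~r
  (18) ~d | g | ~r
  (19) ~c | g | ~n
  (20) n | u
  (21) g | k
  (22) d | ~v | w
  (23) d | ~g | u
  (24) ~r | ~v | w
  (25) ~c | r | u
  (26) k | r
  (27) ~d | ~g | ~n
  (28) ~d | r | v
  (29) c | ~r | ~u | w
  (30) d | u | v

Set d = False.
Set n = True.
  then (~n | u) forces u = True.
Try w = True:
  (~g | ~w) forces g = False.
  (g | ~k | ~n) forces k = False.
  clause (d | g | k) is falsified — backtrack.
So w = False.
  then (r | w) forces r = True.
  then (c | ~r) forces c = True.
  then (~c | g | ~n) forces g = True.
  then (d | ~v | w) forces v = False.
Set k = False.
All clauses satisfied.

d = False, n = True, u = True, w = False, r = True, v = False, g = True, c = True, k = False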